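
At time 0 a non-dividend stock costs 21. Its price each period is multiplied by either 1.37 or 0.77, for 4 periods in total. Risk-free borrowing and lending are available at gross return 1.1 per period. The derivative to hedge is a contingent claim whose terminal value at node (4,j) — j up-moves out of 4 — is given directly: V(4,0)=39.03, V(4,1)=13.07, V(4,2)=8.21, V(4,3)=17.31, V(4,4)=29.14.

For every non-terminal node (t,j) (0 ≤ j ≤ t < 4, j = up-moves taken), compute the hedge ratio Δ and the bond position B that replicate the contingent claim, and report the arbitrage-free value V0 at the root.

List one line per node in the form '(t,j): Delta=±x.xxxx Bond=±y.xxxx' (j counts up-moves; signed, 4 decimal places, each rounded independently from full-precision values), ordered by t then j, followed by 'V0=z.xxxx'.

Since d<R<u, set p* = (R−d)/(u−d) = 0.5500; price each node as the discounted p*-expectation of its children.
Payoff layer (t=4): V(4,0)=39.0300, V(4,1)=13.0700, V(4,2)=8.2100, V(4,3)=17.3100, V(4,4)=29.1400
(3,0): S=9.5872. Δ = (V_up−V_dn)/(S_up−S_dn) = (13.0700−39.0300)/(13.1345−7.3821) = -4.5130. V = [p*·13.0700 + (1−p*)·39.0300]/1.1 = 22.5018. B = V − Δ·S = 65.7685.
(3,1): S=17.0577. Δ = (V_up−V_dn)/(S_up−S_dn) = (8.2100−13.0700)/(23.3691−13.1345) = -0.4749. V = [p*·8.2100 + (1−p*)·13.0700]/1.1 = 9.4518. B = V − Δ·S = 17.5518.
(3,2): S=30.3495. Δ = (V_up−V_dn)/(S_up−S_dn) = (17.3100−8.2100)/(41.5788−23.3691) = 0.4997. V = [p*·17.3100 + (1−p*)·8.2100]/1.1 = 12.0136. B = V − Δ·S = -3.1530.
(3,3): S=53.9984. Δ = (V_up−V_dn)/(S_up−S_dn) = (29.1400−17.3100)/(73.9778−41.5788) = 0.3651. V = [p*·29.1400 + (1−p*)·17.3100]/1.1 = 21.6514. B = V − Δ·S = 1.9347.
(2,0): S=12.4509. Δ = (V_up−V_dn)/(S_up−S_dn) = (9.4518−22.5018)/(17.0577−9.5872) = -1.7469. V = [p*·9.4518 + (1−p*)·22.5018]/1.1 = 13.9312. B = V − Δ·S = 35.6812.
(2,1): S=22.1529. Δ = (V_up−V_dn)/(S_up−S_dn) = (12.0136−9.4518)/(30.3495−17.0577) = 0.1927. V = [p*·12.0136 + (1−p*)·9.4518]/1.1 = 9.8735. B = V − Δ·S = 5.6038.
(2,2): S=39.4149. Δ = (V_up−V_dn)/(S_up−S_dn) = (21.6514−12.0136)/(53.9984−30.3495) = 0.4075. V = [p*·21.6514 + (1−p*)·12.0136]/1.1 = 15.7404. B = V − Δ·S = -0.3225.
(1,0): S=16.1700. Δ = (V_up−V_dn)/(S_up−S_dn) = (9.8735−13.9312)/(22.1529−12.4509) = -0.4182. V = [p*·9.8735 + (1−p*)·13.9312]/1.1 = 10.6359. B = V − Δ·S = 17.3987.
(1,1): S=28.7700. Δ = (V_up−V_dn)/(S_up−S_dn) = (15.7404−9.8735)/(39.4149−22.1529) = 0.3399. V = [p*·15.7404 + (1−p*)·9.8735]/1.1 = 11.9093. B = V − Δ·S = 2.1312.
(0,0): S=21.0000. Δ = (V_up−V_dn)/(S_up−S_dn) = (11.9093−10.6359)/(28.7700−16.1700) = 0.1011. V = [p*·11.9093 + (1−p*)·10.6359]/1.1 = 10.3057. B = V − Δ·S = 8.1833.
The time-0 hedge costs 10.3057, which is the no-arbitrage price.

(0,0): Delta=0.1011 Bond=8.1833
(1,0): Delta=-0.4182 Bond=17.3987
(1,1): Delta=0.3399 Bond=2.1312
(2,0): Delta=-1.7469 Bond=35.6812
(2,1): Delta=0.1927 Bond=5.6038
(2,2): Delta=0.4075 Bond=-0.3225
(3,0): Delta=-4.5130 Bond=65.7685
(3,1): Delta=-0.4749 Bond=17.5518
(3,2): Delta=0.4997 Bond=-3.1530
(3,3): Delta=0.3651 Bond=1.9347
V0=10.3057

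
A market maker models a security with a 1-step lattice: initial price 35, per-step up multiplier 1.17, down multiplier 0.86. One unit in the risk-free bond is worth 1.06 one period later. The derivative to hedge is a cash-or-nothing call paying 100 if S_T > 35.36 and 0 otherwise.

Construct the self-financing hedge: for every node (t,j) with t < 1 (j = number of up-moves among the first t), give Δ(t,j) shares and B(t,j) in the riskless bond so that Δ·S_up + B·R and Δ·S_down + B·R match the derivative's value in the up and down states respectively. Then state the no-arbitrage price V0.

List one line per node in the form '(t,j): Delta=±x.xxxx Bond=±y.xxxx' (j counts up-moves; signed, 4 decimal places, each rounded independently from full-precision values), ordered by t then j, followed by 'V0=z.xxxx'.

Risk-neutral probability p* = (R−d)/(u−d) = (1.06−0.86)/(1.17−0.86) = 0.6452.
At expiry t=1: V(1,0)=0.0000, V(1,1)=100.0000
Node (0,0) S=35.0000: V=(p*·100.0000+(1−p*)·0.0000)/1.06=60.8643; Δ=(100.0000−0.0000)/(40.9500−30.1000)=9.2166; B=V−Δ·S=-261.7164
Check: Δ(0,0)·S0 + B(0,0) = 60.8643 = V0.

(0,0): Delta=9.2166 Bond=-261.7164
V0=60.8643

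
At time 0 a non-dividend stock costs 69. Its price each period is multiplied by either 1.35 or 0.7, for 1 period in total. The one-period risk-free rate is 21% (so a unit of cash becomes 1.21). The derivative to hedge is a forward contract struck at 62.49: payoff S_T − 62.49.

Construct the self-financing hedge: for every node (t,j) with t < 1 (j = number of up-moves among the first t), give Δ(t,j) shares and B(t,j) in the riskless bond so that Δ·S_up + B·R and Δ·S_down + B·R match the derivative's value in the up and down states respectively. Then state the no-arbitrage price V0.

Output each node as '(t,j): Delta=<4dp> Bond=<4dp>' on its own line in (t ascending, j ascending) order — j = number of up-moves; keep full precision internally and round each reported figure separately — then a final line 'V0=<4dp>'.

(0,0): Delta=1.0000 Bond=-51.6446
V0=17.3554

Since d<R<u, set p* = (R−d)/(u−d) = 0.7846; price each node as the discounted p*-expectation of its children.
Payoff layer (t=1): V(1,0)=-14.1900, V(1,1)=30.6600
  t=0,j=0: stock 69.0000 → up 93.1500 (V=30.6600), down 48.3000 (V=-14.1900). Price 17.3554; hedge Δ=1.0000, bond B=-51.6446.
Root portfolio cost Δ·69+B reproduces V0=17.3554.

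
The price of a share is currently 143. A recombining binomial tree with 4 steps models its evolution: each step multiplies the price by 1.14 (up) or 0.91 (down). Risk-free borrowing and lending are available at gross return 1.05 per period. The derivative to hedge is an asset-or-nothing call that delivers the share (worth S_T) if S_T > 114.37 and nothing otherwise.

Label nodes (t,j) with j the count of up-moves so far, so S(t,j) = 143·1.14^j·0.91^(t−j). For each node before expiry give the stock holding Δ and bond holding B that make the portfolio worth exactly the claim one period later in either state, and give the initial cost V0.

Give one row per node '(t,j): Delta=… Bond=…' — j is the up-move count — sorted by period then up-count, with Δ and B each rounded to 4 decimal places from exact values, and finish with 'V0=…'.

Risk-neutral probability p* = (R−d)/(u−d) = (1.05−0.91)/(1.14−0.91) = 0.6087.
Terminal values V(4,·): V(4,0)=0.0000, V(4,1)=122.8471, V(4,2)=153.8964, V(4,3)=192.7933, V(4,4)=241.5213
Node (3,0) S=107.7607: V=(p*·122.8471+(1−p*)·0.0000)/1.05=71.2157; Δ=(122.8471−0.0000)/(122.8471−98.0622)=4.9565; B=V−Δ·S=-462.9023
Node (3,1) S=134.9969: V=(p*·153.8964+(1−p*)·122.8471)/1.05=134.9969; Δ=(153.8964−122.8471)/(153.8964−122.8471)=1.0000; B=V−Δ·S=0.0000
Node (3,2) S=169.1169: V=(p*·192.7933+(1−p*)·153.8964)/1.05=169.1169; Δ=(192.7933−153.8964)/(192.7933−153.8964)=1.0000; B=V−Δ·S=0.0000
Node (3,3) S=211.8608: V=(p*·241.5213+(1−p*)·192.7933)/1.05=211.8608; Δ=(241.5213−192.7933)/(241.5213−192.7933)=1.0000; B=V−Δ·S=0.0000
Node (2,0) S=118.4183: V=(p*·134.9969+(1−p*)·71.2157)/1.05=104.7991; Δ=(134.9969−71.2157)/(134.9969−107.7607)=2.3418; B=V−Δ·S=-172.5102
Node (2,1) S=148.3482: V=(p*·169.1169+(1−p*)·134.9969)/1.05=148.3482; Δ=(169.1169−134.9969)/(169.1169−134.9969)=1.0000; B=V−Δ·S=0.0000
Node (2,2) S=185.8428: V=(p*·211.8608+(1−p*)·169.1169)/1.05=185.8428; Δ=(211.8608−169.1169)/(211.8608−169.1169)=1.0000; B=V−Δ·S=0.0000
Node (1,0) S=130.1300: V=(p*·148.3482+(1−p*)·104.7991)/1.05=125.0545; Δ=(148.3482−104.7991)/(148.3482−118.4183)=1.4550; B=V−Δ·S=-64.2895
Node (1,1) S=163.0200: V=(p*·185.8428+(1−p*)·148.3482)/1.05=163.0200; Δ=(185.8428−148.3482)/(185.8428−148.3482)=1.0000; B=V−Δ·S=0.0000
Node (0,0) S=143.0000: V=(p*·163.0200+(1−p*)·125.0545)/1.05=141.1085; Δ=(163.0200−125.0545)/(163.0200−130.1300)=1.1543; B=V−Δ·S=-23.9588
Each (Δ,B) replicates both successor values, so the strategy is self-financing and V0 is arbitrage-free.

(0,0): Delta=1.1543 Bond=-23.9588
(1,0): Delta=1.4550 Bond=-64.2895
(1,1): Delta=1.0000 Bond=0.0000
(2,0): Delta=2.3418 Bond=-172.5102
(2,1): Delta=1.0000 Bond=0.0000
(2,2): Delta=1.0000 Bond=0.0000
(3,0): Delta=4.9565 Bond=-462.9023
(3,1): Delta=1.0000 Bond=0.0000
(3,2): Delta=1.0000 Bond=0.0000
(3,3): Delta=1.0000 Bond=0.0000
V0=141.1085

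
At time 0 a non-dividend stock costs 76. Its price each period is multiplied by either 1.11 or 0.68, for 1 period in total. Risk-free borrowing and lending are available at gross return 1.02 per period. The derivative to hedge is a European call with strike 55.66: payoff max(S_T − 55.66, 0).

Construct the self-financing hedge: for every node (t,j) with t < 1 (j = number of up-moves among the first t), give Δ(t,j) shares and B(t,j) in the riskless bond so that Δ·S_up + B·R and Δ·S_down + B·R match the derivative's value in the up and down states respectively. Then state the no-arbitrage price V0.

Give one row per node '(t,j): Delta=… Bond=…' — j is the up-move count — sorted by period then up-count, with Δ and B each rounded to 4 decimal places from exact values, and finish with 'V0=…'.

(0,0): Delta=0.8782 Bond=-44.4961
V0=22.2481

Risk-neutral probability p* = (R−d)/(u−d) = (1.02−0.68)/(1.11−0.68) = 0.7907.
Payoff layer (t=1): V(1,0)=0.0000, V(1,1)=28.7000
  t=0,j=0: stock 76.0000 → up 84.3600 (V=28.7000), down 51.6800 (V=0.0000). Price 22.2481; hedge Δ=0.8782, bond B=-44.4961.
Each (Δ,B) replicates both successor values, so the strategy is self-financing and V0 is arbitrage-free.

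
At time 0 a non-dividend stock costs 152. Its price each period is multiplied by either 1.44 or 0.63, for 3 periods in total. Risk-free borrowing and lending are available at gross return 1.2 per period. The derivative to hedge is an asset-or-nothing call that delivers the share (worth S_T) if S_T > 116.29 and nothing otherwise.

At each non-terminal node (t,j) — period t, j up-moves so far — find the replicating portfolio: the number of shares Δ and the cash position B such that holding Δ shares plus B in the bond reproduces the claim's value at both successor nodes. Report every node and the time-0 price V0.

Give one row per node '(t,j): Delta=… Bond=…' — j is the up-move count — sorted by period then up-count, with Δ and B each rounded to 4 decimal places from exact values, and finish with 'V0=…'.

(0,0): Delta=1.1801 Bond=-37.2707
(1,0): Delta=1.5012 Bond=-75.4731
(1,1): Delta=1.1210 Bond=-31.7781
(2,0): Delta=0.0000 Bond=0.0000
(2,1): Delta=1.7778 Bond=-128.7014
(2,2): Delta=1.0000 Bond=0.0000
V0=142.1102

The replicating-portfolio and risk-neutral prices coincide; use p* = (1.2−0.63)/(1.44−0.63) = 0.7037 for the latter.
Terminal payoffs: V(3,0)=0.0000, V(3,1)=0.0000, V(3,2)=198.5679, V(3,3)=453.8696
(2,0): S=60.3288. Δ = (V_up−V_dn)/(S_up−S_dn) = (0.0000−0.0000)/(86.8735−38.0071) = 0.0000. V = [p*·0.0000 + (1−p*)·0.0000]/1.2 = 0.0000. B = V − Δ·S = 0.0000.
(2,1): S=137.8944. Δ = (V_up−V_dn)/(S_up−S_dn) = (198.5679−0.0000)/(198.5679−86.8735) = 1.7778. V = [p*·198.5679 + (1−p*)·0.0000]/1.2 = 116.4442. B = V − Δ·S = -128.7014.
(2,2): S=315.1872. Δ = (V_up−V_dn)/(S_up−S_dn) = (453.8696−198.5679)/(453.8696−198.5679) = 1.0000. V = [p*·453.8696 + (1−p*)·198.5679]/1.2 = 315.1872. B = V − Δ·S = 0.0000.
(1,0): S=95.7600. Δ = (V_up−V_dn)/(S_up−S_dn) = (116.4442−0.0000)/(137.8944−60.3288) = 1.5012. V = [p*·116.4442 + (1−p*)·0.0000]/1.2 = 68.2852. B = V − Δ·S = -75.4731.
(1,1): S=218.8800. Δ = (V_up−V_dn)/(S_up−S_dn) = (315.1872−116.4442)/(315.1872−137.8944) = 1.1210. V = [p*·315.1872 + (1−p*)·116.4442]/1.2 = 213.5836. B = V − Δ·S = -31.7781.
(0,0): S=152.0000. Δ = (V_up−V_dn)/(S_up−S_dn) = (213.5836−68.2852)/(218.8800−95.7600) = 1.1801. V = [p*·213.5836 + (1−p*)·68.2852]/1.2 = 142.1102. B = V − Δ·S = -37.2707.
The time-0 hedge costs 142.1102, which is the no-arbitrage price.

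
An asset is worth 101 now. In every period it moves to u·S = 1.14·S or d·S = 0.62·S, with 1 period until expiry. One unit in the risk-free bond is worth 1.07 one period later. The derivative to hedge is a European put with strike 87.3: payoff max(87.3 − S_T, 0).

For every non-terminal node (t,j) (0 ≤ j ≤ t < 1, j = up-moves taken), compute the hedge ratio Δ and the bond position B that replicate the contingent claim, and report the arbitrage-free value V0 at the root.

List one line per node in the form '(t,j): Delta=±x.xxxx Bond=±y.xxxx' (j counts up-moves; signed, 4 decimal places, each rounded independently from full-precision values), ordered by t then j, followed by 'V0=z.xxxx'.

(0,0): Delta=-0.4699 Bond=50.5665
V0=3.1050

The replicating-portfolio and risk-neutral prices coincide; use p* = (1.07−0.62)/(1.14−0.62) = 0.8654 for the latter.
At expiry t=1: V(1,0)=24.6800, V(1,1)=0.0000
(0,0): S=101.0000. Δ = (V_up−V_dn)/(S_up−S_dn) = (0.0000−24.6800)/(115.1400−62.6200) = -0.4699. V = [p*·0.0000 + (1−p*)·24.6800]/1.07 = 3.1050. B = V − Δ·S = 50.5665.
Self-financing check: at every node Δ·S+B equals the discounted successor values.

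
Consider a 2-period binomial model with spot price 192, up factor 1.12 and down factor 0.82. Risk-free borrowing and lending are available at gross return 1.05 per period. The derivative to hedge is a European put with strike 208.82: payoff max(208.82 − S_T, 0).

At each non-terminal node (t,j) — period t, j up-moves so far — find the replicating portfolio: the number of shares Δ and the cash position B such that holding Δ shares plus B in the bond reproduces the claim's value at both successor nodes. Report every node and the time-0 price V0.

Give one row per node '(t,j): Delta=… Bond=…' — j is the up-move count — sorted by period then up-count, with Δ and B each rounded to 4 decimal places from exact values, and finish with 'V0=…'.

Risk-neutral probability p* = (R−d)/(u−d) = (1.05−0.82)/(1.12−0.82) = 0.7667.
Payoff layer (t=2): V(2,0)=79.7192, V(2,1)=32.4872, V(2,2)=0.0000
(1,0): S=157.4400. Δ = (V_up−V_dn)/(S_up−S_dn) = (32.4872−79.7192)/(176.3328−129.1008) = -1.0000. V = [p*·32.4872 + (1−p*)·79.7192]/1.05 = 41.4362. B = V − Δ·S = 198.8762.
(1,1): S=215.0400. Δ = (V_up−V_dn)/(S_up−S_dn) = (0.0000−32.4872)/(240.8448−176.3328) = -0.5036. V = [p*·0.0000 + (1−p*)·32.4872]/1.05 = 7.2194. B = V − Δ·S = 115.5100.
(0,0): S=192.0000. Δ = (V_up−V_dn)/(S_up−S_dn) = (7.2194−41.4362)/(215.0400−157.4400) = -0.5940. V = [p*·7.2194 + (1−p*)·41.4362]/1.05 = 14.4793. B = V − Δ·S = 128.5354.
Root portfolio cost Δ·192+B reproduces V0=14.4793.

(0,0): Delta=-0.5940 Bond=128.5354
(1,0): Delta=-1.0000 Bond=198.8762
(1,1): Delta=-0.5036 Bond=115.5100
V0=14.4793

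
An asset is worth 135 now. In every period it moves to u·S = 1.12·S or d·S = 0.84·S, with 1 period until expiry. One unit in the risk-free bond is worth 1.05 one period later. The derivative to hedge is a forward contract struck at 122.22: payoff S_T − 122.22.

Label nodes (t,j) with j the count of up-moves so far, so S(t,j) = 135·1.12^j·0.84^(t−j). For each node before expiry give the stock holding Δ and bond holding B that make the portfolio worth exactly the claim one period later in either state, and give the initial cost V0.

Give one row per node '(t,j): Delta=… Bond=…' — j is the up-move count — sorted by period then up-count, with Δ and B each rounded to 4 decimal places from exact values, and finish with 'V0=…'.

(0,0): Delta=1.0000 Bond=-116.4000
V0=18.6000

Since d<R<u, set p* = (R−d)/(u−d) = 0.7500; price each node as the discounted p*-expectation of its children.
Terminal values V(1,·): V(1,0)=-8.8200, V(1,1)=28.9800
(0,0): S=135.0000. Δ = (V_up−V_dn)/(S_up−S_dn) = (28.9800−-8.8200)/(151.2000−113.4000) = 1.0000. V = [p*·28.9800 + (1−p*)·-8.8200]/1.05 = 18.6000. B = V − Δ·S = -116.4000.
Root portfolio cost Δ·135+B reproduces V0=18.6000.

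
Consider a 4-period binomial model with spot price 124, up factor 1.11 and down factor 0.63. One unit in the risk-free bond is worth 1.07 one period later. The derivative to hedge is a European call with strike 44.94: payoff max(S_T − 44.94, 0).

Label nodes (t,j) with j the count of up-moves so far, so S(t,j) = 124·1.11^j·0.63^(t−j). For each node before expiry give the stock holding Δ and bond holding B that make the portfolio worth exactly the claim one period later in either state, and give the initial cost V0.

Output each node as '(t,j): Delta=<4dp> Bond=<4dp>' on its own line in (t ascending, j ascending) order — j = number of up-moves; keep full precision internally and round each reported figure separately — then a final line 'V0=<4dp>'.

Risk-neutral probability p* = (R−d)/(u−d) = (1.07−0.63)/(1.11−0.63) = 0.9167.
Payoff layer (t=4): V(4,0)=0.0000, V(4,1)=0.0000, V(4,2)=15.6985, V(4,3)=61.8993, V(4,4)=143.3007
Node (3,0) S=31.0058: V=(p*·0.0000+(1−p*)·0.0000)/1.07=0.0000; Δ=(0.0000−0.0000)/(34.4165−19.5337)=0.0000; B=V−Δ·S=0.0000
Node (3,1) S=54.6293: V=(p*·15.6985+(1−p*)·0.0000)/1.07=13.4489; Δ=(15.6985−0.0000)/(60.6385−34.4165)=0.5987; B=V−Δ·S=-19.2564
Node (3,2) S=96.2517: V=(p*·61.8993+(1−p*)·15.6985)/1.07=54.2517; Δ=(61.8993−15.6985)/(106.8393−60.6385)=1.0000; B=V−Δ·S=-42.0000
Node (3,3) S=169.5862: V=(p*·143.3007+(1−p*)·61.8993)/1.07=127.5862; Δ=(143.3007−61.8993)/(188.2407−106.8393)=1.0000; B=V−Δ·S=-42.0000
Node (2,0) S=49.2156: V=(p*·13.4489+(1−p*)·0.0000)/1.07=11.5216; Δ=(13.4489−0.0000)/(54.6293−31.0058)=0.5693; B=V−Δ·S=-16.4969
Node (2,1) S=86.7132: V=(p*·54.2517+(1−p*)·13.4489)/1.07=47.5247; Δ=(54.2517−13.4489)/(96.2517−54.6293)=0.9803; B=V−Δ·S=-37.4810
Node (2,2) S=152.7804: V=(p*·127.5862+(1−p*)·54.2517)/1.07=113.5281; Δ=(127.5862−54.2517)/(169.5862−96.2517)=1.0000; B=V−Δ·S=-39.2523
Node (1,0) S=78.1200: V=(p*·47.5247+(1−p*)·11.5216)/1.07=41.6116; Δ=(47.5247−11.5216)/(86.7132−49.2156)=0.9601; B=V−Δ·S=-33.3947
Node (1,1) S=137.6400: V=(p*·113.5281+(1−p*)·47.5247)/1.07=100.9605; Δ=(113.5281−47.5247)/(152.7804−86.7132)=0.9990; B=V−Δ·S=-36.5465
Node (0,0) S=124.0000: V=(p*·100.9605+(1−p*)·41.6116)/1.07=89.7335; Δ=(100.9605−41.6116)/(137.6400−78.1200)=0.9971; B=V−Δ·S=-33.9101
Check: Δ(0,0)·S0 + B(0,0) = 89.7335 = V0.

(0,0): Delta=0.9971 Bond=-33.9101
(1,0): Delta=0.9601 Bond=-33.3947
(1,1): Delta=0.9990 Bond=-36.5465
(2,0): Delta=0.5693 Bond=-16.4969
(2,1): Delta=0.9803 Bond=-37.4810
(2,2): Delta=1.0000 Bond=-39.2523
(3,0): Delta=0.0000 Bond=0.0000
(3,1): Delta=0.5987 Bond=-19.2564
(3,2): Delta=1.0000 Bond=-42.0000
(3,3): Delta=1.0000 Bond=-42.0000
V0=89.7335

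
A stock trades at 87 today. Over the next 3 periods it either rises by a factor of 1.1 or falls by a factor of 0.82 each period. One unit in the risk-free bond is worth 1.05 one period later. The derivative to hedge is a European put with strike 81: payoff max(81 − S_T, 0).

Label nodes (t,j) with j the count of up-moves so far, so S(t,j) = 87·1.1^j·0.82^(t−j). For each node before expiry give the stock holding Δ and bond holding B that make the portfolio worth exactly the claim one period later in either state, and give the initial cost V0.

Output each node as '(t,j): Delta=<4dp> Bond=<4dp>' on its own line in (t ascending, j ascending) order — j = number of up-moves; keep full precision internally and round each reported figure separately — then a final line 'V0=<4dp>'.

(0,0): Delta=-0.2013 Bond=18.8090
(1,0): Delta=-0.7916 Bond=61.8583
(1,1): Delta=-0.1057 Bond=10.5954
(2,0): Delta=-1.0000 Bond=77.1429
(2,1): Delta=-0.7578 Bond=62.3009
(2,2): Delta=0.0000 Bond=0.0000
V0=1.2928

Since d<R<u, set p* = (R−d)/(u−d) = 0.8214; price each node as the discounted p*-expectation of its children.
At expiry t=3: V(3,0)=33.0310, V(3,1)=16.6513, V(3,2)=0.0000, V(3,3)=0.0000
Node (2,0) S=58.4988: V=(p*·16.6513+(1−p*)·33.0310)/1.05=18.6441; Δ=(16.6513−33.0310)/(64.3487−47.9690)=-1.0000; B=V−Δ·S=77.1429
Node (2,1) S=78.4740: V=(p*·0.0000+(1−p*)·16.6513)/1.05=2.8319; Δ=(0.0000−16.6513)/(86.3214−64.3487)=-0.7578; B=V−Δ·S=62.3009
Node (2,2) S=105.2700: V=(p*·0.0000+(1−p*)·0.0000)/1.05=0.0000; Δ=(0.0000−0.0000)/(115.7970−86.3214)=0.0000; B=V−Δ·S=0.0000
Node (1,0) S=71.3400: V=(p*·2.8319+(1−p*)·18.6441)/1.05=5.3862; Δ=(2.8319−18.6441)/(78.4740−58.4988)=-0.7916; B=V−Δ·S=61.8583
Node (1,1) S=95.7000: V=(p*·0.0000+(1−p*)·2.8319)/1.05=0.4816; Δ=(0.0000−2.8319)/(105.2700−78.4740)=-0.1057; B=V−Δ·S=10.5954
Node (0,0) S=87.0000: V=(p*·0.4816+(1−p*)·5.3862)/1.05=1.2928; Δ=(0.4816−5.3862)/(95.7000−71.3400)=-0.2013; B=V−Δ·S=18.8090
Check: Δ(0,0)·S0 + B(0,0) = 1.2928 = V0.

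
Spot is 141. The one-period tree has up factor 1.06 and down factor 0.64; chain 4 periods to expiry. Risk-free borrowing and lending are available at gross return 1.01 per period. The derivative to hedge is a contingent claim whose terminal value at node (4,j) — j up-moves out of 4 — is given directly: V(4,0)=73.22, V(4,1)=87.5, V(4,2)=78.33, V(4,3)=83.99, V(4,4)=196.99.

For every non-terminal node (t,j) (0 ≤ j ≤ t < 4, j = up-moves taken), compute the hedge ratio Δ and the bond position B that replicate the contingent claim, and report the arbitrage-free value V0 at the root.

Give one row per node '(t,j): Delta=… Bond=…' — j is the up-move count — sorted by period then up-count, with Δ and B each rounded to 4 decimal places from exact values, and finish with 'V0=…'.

(0,0): Delta=1.2867 Bond=-35.6464
(1,0): Delta=0.0691 Bond=73.8717
(1,1): Delta=1.3860 Bond=-50.8507
(2,0): Delta=-0.2603 Bond=93.6373
(2,1): Delta=0.0960 Bond=72.0392
(2,2): Delta=1.4913 Bond=-68.0347
(3,0): Delta=0.9199 Bond=50.9505
(3,1): Delta=-0.3566 Bond=100.4686
(3,2): Delta=0.1329 Bond=69.0151
(3,3): Delta=1.6021 Bond=-87.3272
V0=145.7755

Since d<R<u, set p* = (R−d)/(u−d) = 0.8810; price each node as the discounted p*-expectation of its children.
Terminal payoffs: V(4,0)=73.2200, V(4,1)=87.5000, V(4,2)=78.3300, V(4,3)=83.9900, V(4,4)=196.9900
  t=3,j=0: stock 36.9623 → up 39.1800 (V=87.5000), down 23.6559 (V=73.2200). Price 84.9505; hedge Δ=0.9199, bond B=50.9505.
  t=3,j=1: stock 61.2188 → up 64.8919 (V=78.3300), down 39.1800 (V=87.5000). Price 78.6353; hedge Δ=-0.3566, bond B=100.4686.
  t=3,j=2: stock 101.3937 → up 107.4773 (V=83.9900), down 64.8919 (V=78.3300). Price 82.4913; hedge Δ=0.1329, bond B=69.0151.
  t=3,j=3: stock 167.9333 → up 178.0093 (V=196.9900), down 107.4773 (V=83.9900). Price 181.7204; hedge Δ=1.6021, bond B=-87.3272.
  t=2,j=0: stock 57.7536 → up 61.2188 (V=78.6353), down 36.9623 (V=84.9505). Price 78.6011; hedge Δ=-0.2603, bond B=93.6373.
  t=2,j=1: stock 95.6544 → up 101.3937 (V=82.4913), down 61.2188 (V=78.6353). Price 81.2200; hedge Δ=0.0960, bond B=72.0392.
  t=2,j=2: stock 158.4276 → up 167.9333 (V=181.7204), down 101.3937 (V=82.4913). Price 168.2252; hedge Δ=1.4913, bond B=-68.0347.
  t=1,j=0: stock 90.2400 → up 95.6544 (V=81.2200), down 57.7536 (V=78.6011). Price 80.1072; hedge Δ=0.0691, bond B=73.8717.
  t=1,j=1: stock 149.4600 → up 158.4276 (V=168.2252), down 95.6544 (V=81.2200). Price 156.3044; hedge Δ=1.3860, bond B=-50.8507.
  t=0,j=0: stock 141.0000 → up 149.4600 (V=156.3044), down 90.2400 (V=80.1072). Price 145.7755; hedge Δ=1.2867, bond B=-35.6464.
Check: Δ(0,0)·S0 + B(0,0) = 145.7755 = V0.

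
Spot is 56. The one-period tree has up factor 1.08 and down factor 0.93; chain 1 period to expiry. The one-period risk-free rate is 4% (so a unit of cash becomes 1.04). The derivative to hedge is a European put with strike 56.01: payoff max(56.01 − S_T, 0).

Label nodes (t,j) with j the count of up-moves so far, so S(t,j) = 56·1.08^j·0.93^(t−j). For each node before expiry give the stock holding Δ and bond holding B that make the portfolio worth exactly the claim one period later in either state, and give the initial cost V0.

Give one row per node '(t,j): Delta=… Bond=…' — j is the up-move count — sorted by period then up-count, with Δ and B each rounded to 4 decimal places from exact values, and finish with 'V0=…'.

(0,0): Delta=-0.4679 Bond=27.2077
V0=1.0077

Under the risk-neutral measure, an up-move has probability p* = (R−d)/(u−d) = 0.7333 and values discount at R = 1.04.
Terminal values V(1,·): V(1,0)=3.9300, V(1,1)=0.0000
(0,0): S=56.0000. Δ = (V_up−V_dn)/(S_up−S_dn) = (0.0000−3.9300)/(60.4800−52.0800) = -0.4679. V = [p*·0.0000 + (1−p*)·3.9300]/1.04 = 1.0077. B = V − Δ·S = 27.2077.
Each (Δ,B) replicates both successor values, so the strategy is self-financing and V0 is arbitrage-free.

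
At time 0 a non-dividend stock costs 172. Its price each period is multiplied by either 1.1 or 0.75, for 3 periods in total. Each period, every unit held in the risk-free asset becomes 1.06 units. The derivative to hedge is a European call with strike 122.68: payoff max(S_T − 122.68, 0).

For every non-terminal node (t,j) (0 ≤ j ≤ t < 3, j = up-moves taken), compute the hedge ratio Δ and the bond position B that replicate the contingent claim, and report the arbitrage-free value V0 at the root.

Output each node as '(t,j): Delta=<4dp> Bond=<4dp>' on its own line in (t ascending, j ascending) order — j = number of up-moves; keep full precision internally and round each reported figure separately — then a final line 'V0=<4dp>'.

The replicating-portfolio and risk-neutral prices coincide; use p* = (1.06−0.75)/(1.1−0.75) = 0.8857 for the latter.
At expiry t=3: V(3,0)=0.0000, V(3,1)=0.0000, V(3,2)=33.4100, V(3,3)=106.2520
Node (2,0) S=96.7500: V=(p*·0.0000+(1−p*)·0.0000)/1.06=0.0000; Δ=(0.0000−0.0000)/(106.4250−72.5625)=0.0000; B=V−Δ·S=0.0000
Node (2,1) S=141.9000: V=(p*·33.4100+(1−p*)·0.0000)/1.06=27.9167; Δ=(33.4100−0.0000)/(156.0900−106.4250)=0.6727; B=V−Δ·S=-67.5404
Node (2,2) S=208.1200: V=(p*·106.2520+(1−p*)·33.4100)/1.06=92.3842; Δ=(106.2520−33.4100)/(228.9320−156.0900)=1.0000; B=V−Δ·S=-115.7358
Node (1,0) S=129.0000: V=(p*·27.9167+(1−p*)·0.0000)/1.06=23.3266; Δ=(27.9167−0.0000)/(141.9000−96.7500)=0.6183; B=V−Δ·S=-56.4354
Node (1,1) S=189.2000: V=(p*·92.3842+(1−p*)·27.9167)/1.06=80.2042; Δ=(92.3842−27.9167)/(208.1200−141.9000)=0.9735; B=V−Δ·S=-103.9885
Node (0,0) S=172.0000: V=(p*·80.2042+(1−p*)·23.3266)/1.06=69.5320; Δ=(80.2042−23.3266)/(189.2000−129.0000)=0.9448; B=V−Δ·S=-92.9753
Check: Δ(0,0)·S0 + B(0,0) = 69.5320 = V0.

(0,0): Delta=0.9448 Bond=-92.9753
(1,0): Delta=0.6183 Bond=-56.4354
(1,1): Delta=0.9735 Bond=-103.9885
(2,0): Delta=0.0000 Bond=0.0000
(2,1): Delta=0.6727 Bond=-67.5404
(2,2): Delta=1.0000 Bond=-115.7358
V0=69.5320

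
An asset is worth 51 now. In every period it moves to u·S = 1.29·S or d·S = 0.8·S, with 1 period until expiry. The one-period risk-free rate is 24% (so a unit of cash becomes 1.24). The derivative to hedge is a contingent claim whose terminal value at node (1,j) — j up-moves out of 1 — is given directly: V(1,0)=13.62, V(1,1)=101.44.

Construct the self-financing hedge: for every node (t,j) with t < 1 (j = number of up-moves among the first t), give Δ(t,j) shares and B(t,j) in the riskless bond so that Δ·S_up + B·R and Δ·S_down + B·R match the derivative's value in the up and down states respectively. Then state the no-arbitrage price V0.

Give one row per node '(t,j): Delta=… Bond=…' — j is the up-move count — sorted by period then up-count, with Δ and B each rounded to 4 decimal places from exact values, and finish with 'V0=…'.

Risk-neutral probability p* = (R−d)/(u−d) = (1.24−0.8)/(1.29−0.8) = 0.8980.
Terminal values V(1,·): V(1,0)=13.6200, V(1,1)=101.4400
  t=0,j=0: stock 51.0000 → up 65.7900 (V=101.4400), down 40.8000 (V=13.6200). Price 74.5797; hedge Δ=3.5142, bond B=-104.6448.
Self-financing check: at every node Δ·S+B equals the discounted successor values.

(0,0): Delta=3.5142 Bond=-104.6448
V0=74.5797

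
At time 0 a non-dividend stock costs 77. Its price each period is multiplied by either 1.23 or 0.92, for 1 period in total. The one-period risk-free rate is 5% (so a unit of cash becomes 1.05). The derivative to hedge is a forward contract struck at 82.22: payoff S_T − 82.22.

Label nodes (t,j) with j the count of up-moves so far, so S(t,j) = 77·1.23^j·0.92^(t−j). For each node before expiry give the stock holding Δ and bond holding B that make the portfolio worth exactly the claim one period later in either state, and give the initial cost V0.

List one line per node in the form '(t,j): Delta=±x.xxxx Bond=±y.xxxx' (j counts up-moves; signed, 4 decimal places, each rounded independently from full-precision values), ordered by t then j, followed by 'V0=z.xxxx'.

(0,0): Delta=1.0000 Bond=-78.3048
V0=-1.3048

Risk-neutral probability p* = (R−d)/(u−d) = (1.05−0.92)/(1.23−0.92) = 0.4194.
Payoff layer (t=1): V(1,0)=-11.3800, V(1,1)=12.4900
(0,0): S=77.0000. Δ = (V_up−V_dn)/(S_up−S_dn) = (12.4900−-11.3800)/(94.7100−70.8400) = 1.0000. V = [p*·12.4900 + (1−p*)·-11.3800]/1.05 = -1.3048. B = V − Δ·S = -78.3048.
Self-financing check: at every node Δ·S+B equals the discounted successor values.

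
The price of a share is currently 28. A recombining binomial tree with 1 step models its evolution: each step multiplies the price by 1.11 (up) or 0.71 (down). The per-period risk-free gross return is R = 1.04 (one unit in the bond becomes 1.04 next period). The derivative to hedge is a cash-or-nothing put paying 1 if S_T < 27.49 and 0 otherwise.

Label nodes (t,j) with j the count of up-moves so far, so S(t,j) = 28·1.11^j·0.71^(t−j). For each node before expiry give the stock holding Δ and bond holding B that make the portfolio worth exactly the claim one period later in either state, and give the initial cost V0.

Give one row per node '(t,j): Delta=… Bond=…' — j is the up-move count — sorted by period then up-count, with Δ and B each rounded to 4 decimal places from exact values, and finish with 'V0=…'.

Under the risk-neutral measure, an up-move has probability p* = (R−d)/(u−d) = 0.8250 and values discount at R = 1.04.
Terminal payoffs: V(1,0)=1.0000, V(1,1)=0.0000
Node (0,0) S=28.0000: V=(p*·0.0000+(1−p*)·1.0000)/1.04=0.1683; Δ=(0.0000−1.0000)/(31.0800−19.8800)=-0.0893; B=V−Δ·S=2.6683
Each (Δ,B) replicates both successor values, so the strategy is self-financing and V0 is arbitrage-free.

(0,0): Delta=-0.0893 Bond=2.6683
V0=0.1683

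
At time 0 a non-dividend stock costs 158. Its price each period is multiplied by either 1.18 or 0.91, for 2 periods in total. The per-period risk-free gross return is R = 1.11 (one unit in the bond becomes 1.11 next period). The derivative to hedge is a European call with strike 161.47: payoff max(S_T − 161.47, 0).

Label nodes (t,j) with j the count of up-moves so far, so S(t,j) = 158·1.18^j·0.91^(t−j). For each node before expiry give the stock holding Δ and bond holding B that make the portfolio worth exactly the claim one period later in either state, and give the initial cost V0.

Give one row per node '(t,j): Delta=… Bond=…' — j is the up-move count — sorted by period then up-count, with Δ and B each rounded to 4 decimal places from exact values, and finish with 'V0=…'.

(0,0): Delta=0.8323 Bond=-102.8846
(1,0): Delta=0.2110 Bond=-24.8691
(1,1): Delta=1.0000 Bond=-145.4685
V0=28.6183

The replicating-portfolio and risk-neutral prices coincide; use p* = (1.11−0.91)/(1.18−0.91) = 0.7407 for the latter.
Terminal payoffs: V(2,0)=0.0000, V(2,1)=8.1904, V(2,2)=58.5292
(1,0): S=143.7800. Δ = (V_up−V_dn)/(S_up−S_dn) = (8.1904−0.0000)/(169.6604−130.8398) = 0.2110. V = [p*·8.1904 + (1−p*)·0.0000]/1.11 = 5.4657. B = V − Δ·S = -24.8691.
(1,1): S=186.4400. Δ = (V_up−V_dn)/(S_up−S_dn) = (58.5292−8.1904)/(219.9992−169.6604) = 1.0000. V = [p*·58.5292 + (1−p*)·8.1904]/1.11 = 40.9715. B = V − Δ·S = -145.4685.
(0,0): S=158.0000. Δ = (V_up−V_dn)/(S_up−S_dn) = (40.9715−5.4657)/(186.4400−143.7800) = 0.8323. V = [p*·40.9715 + (1−p*)·5.4657]/1.11 = 28.6183. B = V − Δ·S = -102.8846.
Check: Δ(0,0)·S0 + B(0,0) = 28.6183 = V0.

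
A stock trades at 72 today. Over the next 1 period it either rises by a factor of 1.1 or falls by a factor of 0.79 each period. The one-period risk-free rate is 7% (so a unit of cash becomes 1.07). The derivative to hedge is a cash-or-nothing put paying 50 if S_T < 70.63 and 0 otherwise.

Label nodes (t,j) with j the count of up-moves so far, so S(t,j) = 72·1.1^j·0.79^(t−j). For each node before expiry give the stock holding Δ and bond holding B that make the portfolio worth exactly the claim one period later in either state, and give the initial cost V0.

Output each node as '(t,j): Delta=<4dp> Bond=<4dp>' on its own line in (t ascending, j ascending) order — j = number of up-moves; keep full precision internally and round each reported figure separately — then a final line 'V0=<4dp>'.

(0,0): Delta=-2.2401 Bond=165.8125
V0=4.5222

The replicating-portfolio and risk-neutral prices coincide; use p* = (1.07−0.79)/(1.1−0.79) = 0.9032 for the latter.
Terminal payoffs: V(1,0)=50.0000, V(1,1)=0.0000
Node (0,0) S=72.0000: V=(p*·0.0000+(1−p*)·50.0000)/1.07=4.5222; Δ=(0.0000−50.0000)/(79.2000−56.8800)=-2.2401; B=V−Δ·S=165.8125
Check: Δ(0,0)·S0 + B(0,0) = 4.5222 = V0.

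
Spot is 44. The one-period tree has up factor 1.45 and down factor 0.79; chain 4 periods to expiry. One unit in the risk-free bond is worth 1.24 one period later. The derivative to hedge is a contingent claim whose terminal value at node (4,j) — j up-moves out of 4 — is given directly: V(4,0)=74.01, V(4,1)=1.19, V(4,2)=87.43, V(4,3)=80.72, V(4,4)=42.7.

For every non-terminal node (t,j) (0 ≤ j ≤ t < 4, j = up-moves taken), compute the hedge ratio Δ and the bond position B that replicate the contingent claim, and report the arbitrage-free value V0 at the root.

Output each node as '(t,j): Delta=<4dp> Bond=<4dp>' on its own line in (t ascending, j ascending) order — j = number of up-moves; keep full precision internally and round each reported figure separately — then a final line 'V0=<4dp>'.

(0,0): Delta=0.0088 Bond=28.0991
(1,0): Delta=0.7633 Bond=8.6136
(1,1): Delta=-0.1831 Bond=47.0832
(2,0): Delta=1.5854 Bond=-11.8939
(2,1): Delta=0.5543 Bond=21.2157
(2,2): Delta=-0.3706 Bond=75.7279
(3,0): Delta=-5.0860 Bond=129.9785
(3,1): Delta=3.2816 Bond=-82.2876
(3,2): Delta=-0.1391 Bond=76.9852
(3,3): Delta=-0.4294 Bond=101.7974
V0=28.4841

The replicating-portfolio and risk-neutral prices coincide; use p* = (1.24−0.79)/(1.45−0.79) = 0.6818 for the latter.
Terminal payoffs: V(4,0)=74.0100, V(4,1)=1.1900, V(4,2)=87.4300, V(4,3)=80.7200, V(4,4)=42.7000
  t=3,j=0: stock 21.6937 → up 31.4559 (V=1.1900), down 17.1380 (V=74.0100). Price 19.6452; hedge Δ=-5.0860, bond B=129.9785.
  t=3,j=1: stock 39.8176 → up 57.7355 (V=87.4300), down 31.4559 (V=1.1900). Price 48.3790; hedge Δ=3.2816, bond B=-82.2876.
  t=3,j=2: stock 73.0829 → up 105.9702 (V=80.7200), down 57.7355 (V=87.4300). Price 66.8185; hedge Δ=-0.1391, bond B=76.9852.
  t=3,j=3: stock 134.1395 → up 194.5023 (V=42.7000), down 105.9702 (V=80.7200). Price 44.1913; hedge Δ=-0.4294, bond B=101.7974.
  t=2,j=0: stock 27.4604 → up 39.8176 (V=48.3790), down 21.6937 (V=19.6452). Price 31.6423; hedge Δ=1.5854, bond B=-11.8939.
  t=2,j=1: stock 50.4020 → up 73.0829 (V=66.8185), down 39.8176 (V=48.3790). Price 49.1544; hedge Δ=0.5543, bond B=21.2157.
  t=2,j=2: stock 92.5100 → up 134.1395 (V=44.1913), down 73.0829 (V=66.8185). Price 41.4443; hedge Δ=-0.3706, bond B=75.7279.
  t=1,j=0: stock 34.7600 → up 50.4020 (V=49.1544), down 27.4604 (V=31.6423). Price 35.1471; hedge Δ=0.7633, bond B=8.6136.
  t=1,j=1: stock 63.8000 → up 92.5100 (V=41.4443), down 50.4020 (V=49.1544). Price 35.4012; hedge Δ=-0.1831, bond B=47.0832.
  t=0,j=0: stock 44.0000 → up 63.8000 (V=35.4012), down 34.7600 (V=35.1471). Price 28.4841; hedge Δ=0.0088, bond B=28.0991.
Check: Δ(0,0)·S0 + B(0,0) = 28.4841 = V0.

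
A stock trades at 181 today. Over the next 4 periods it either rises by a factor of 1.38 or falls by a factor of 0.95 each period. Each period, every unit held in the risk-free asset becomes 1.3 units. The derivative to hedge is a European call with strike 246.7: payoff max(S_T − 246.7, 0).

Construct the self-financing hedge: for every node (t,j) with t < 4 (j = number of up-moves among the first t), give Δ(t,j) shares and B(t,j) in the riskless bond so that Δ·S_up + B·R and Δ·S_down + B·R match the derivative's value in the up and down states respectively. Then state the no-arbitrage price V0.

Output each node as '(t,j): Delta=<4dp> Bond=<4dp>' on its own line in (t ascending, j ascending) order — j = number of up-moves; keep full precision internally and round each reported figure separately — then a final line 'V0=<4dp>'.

No-arbitrage ⇒ martingale measure with p* = (R−d)/(u−d) = 0.8140.
At expiry t=4: V(4,0)=0.0000, V(4,1)=0.0000, V(4,2)=64.3885, V(4,3)=205.1970, V(4,4)=409.7398
Node (3,0) S=155.1849: V=(p*·0.0000+(1−p*)·0.0000)/1.3=0.0000; Δ=(0.0000−0.0000)/(214.1551−147.4256)=0.0000; B=V−Δ·S=0.0000
Node (3,1) S=225.4264: V=(p*·64.3885+(1−p*)·0.0000)/1.3=40.3148; Δ=(64.3885−0.0000)/(311.0885−214.1551)=0.6643; B=V−Δ·S=-109.4259
Node (3,2) S=327.4616: V=(p*·205.1970+(1−p*)·64.3885)/1.3=137.6923; Δ=(205.1970−64.3885)/(451.8970−311.0885)=1.0000; B=V−Δ·S=-189.7692
Node (3,3) S=475.6810: V=(p*·409.7398+(1−p*)·205.1970)/1.3=285.9118; Δ=(409.7398−205.1970)/(656.4398−451.8970)=1.0000; B=V−Δ·S=-189.7692
Node (2,0) S=163.3525: V=(p*·40.3148+(1−p*)·0.0000)/1.3=25.2418; Δ=(40.3148−0.0000)/(225.4264−155.1849)=0.5739; B=V−Δ·S=-68.5135
Node (2,1) S=237.2910: V=(p*·137.6923+(1−p*)·40.3148)/1.3=91.9812; Δ=(137.6923−40.3148)/(327.4616−225.4264)=0.9544; B=V−Δ·S=-134.4782
Node (2,2) S=344.6964: V=(p*·285.9118+(1−p*)·137.6923)/1.3=198.7201; Δ=(285.9118−137.6923)/(475.6810−327.4616)=1.0000; B=V−Δ·S=-145.9763
Node (1,0) S=171.9500: V=(p*·91.9812+(1−p*)·25.2418)/1.3=61.2035; Δ=(91.9812−25.2418)/(237.2910−163.3525)=0.9026; B=V−Δ·S=-94.0044
Node (1,1) S=249.7800: V=(p*·198.7201+(1−p*)·91.9812)/1.3=137.5859; Δ=(198.7201−91.9812)/(344.6964−237.2910)=0.9938; B=V−Δ·S=-110.6440
Node (0,0) S=181.0000: V=(p*·137.5859+(1−p*)·61.2035)/1.3=94.9040; Δ=(137.5859−61.2035)/(249.7800−171.9500)=0.9814; B=V−Δ·S=-82.7294
Self-financing check: at every node Δ·S+B equals the discounted successor values.

(0,0): Delta=0.9814 Bond=-82.7294
(1,0): Delta=0.9026 Bond=-94.0044
(1,1): Delta=0.9938 Bond=-110.6440
(2,0): Delta=0.5739 Bond=-68.5135
(2,1): Delta=0.9544 Bond=-134.4782
(2,2): Delta=1.0000 Bond=-145.9763
(3,0): Delta=0.0000 Bond=0.0000
(3,1): Delta=0.6643 Bond=-109.4259
(3,2): Delta=1.0000 Bond=-189.7692
(3,3): Delta=1.0000 Bond=-189.7692
V0=94.9040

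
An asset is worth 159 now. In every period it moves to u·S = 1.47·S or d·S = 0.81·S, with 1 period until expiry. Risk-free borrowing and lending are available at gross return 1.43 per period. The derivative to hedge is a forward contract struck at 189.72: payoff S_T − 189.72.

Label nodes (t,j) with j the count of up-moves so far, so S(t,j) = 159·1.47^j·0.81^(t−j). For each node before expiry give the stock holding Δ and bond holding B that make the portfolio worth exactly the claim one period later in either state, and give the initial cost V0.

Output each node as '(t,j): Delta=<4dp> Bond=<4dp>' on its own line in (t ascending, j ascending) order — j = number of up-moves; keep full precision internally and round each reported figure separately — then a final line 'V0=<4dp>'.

(0,0): Delta=1.0000 Bond=-132.6713
V0=26.3287

The replicating-portfolio and risk-neutral prices coincide; use p* = (1.43−0.81)/(1.47−0.81) = 0.9394 for the latter.
Terminal values V(1,·): V(1,0)=-60.9300, V(1,1)=44.0100
  t=0,j=0: stock 159.0000 → up 233.7300 (V=44.0100), down 128.7900 (V=-60.9300). Price 26.3287; hedge Δ=1.0000, bond B=-132.6713.
Root portfolio cost Δ·159+B reproduces V0=26.3287.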